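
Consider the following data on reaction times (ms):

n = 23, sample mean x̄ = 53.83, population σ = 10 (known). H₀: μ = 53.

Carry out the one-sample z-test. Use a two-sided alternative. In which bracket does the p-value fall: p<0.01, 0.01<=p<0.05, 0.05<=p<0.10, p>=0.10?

SE = σ/√n = 10/√23 = 2.0851
z = (x̄−μ₀)/SE = (53.83−53)/2.0851 = 0.3981
p-value (two-sided) = 0.69059
→ bracket: p>=0.10

p-value bracket: p>=0.10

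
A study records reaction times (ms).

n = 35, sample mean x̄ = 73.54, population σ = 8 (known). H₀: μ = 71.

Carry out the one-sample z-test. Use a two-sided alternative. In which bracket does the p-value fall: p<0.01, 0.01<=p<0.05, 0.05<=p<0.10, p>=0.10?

SE = σ/√n = 8/√35 = 1.3522
z = (x̄−μ₀)/SE = (73.54−71)/1.3522 = 1.8784
p-value (two-sided) = 0.06033
→ bracket: 0.05<=p<0.10

p-value bracket: 0.05<=p<0.10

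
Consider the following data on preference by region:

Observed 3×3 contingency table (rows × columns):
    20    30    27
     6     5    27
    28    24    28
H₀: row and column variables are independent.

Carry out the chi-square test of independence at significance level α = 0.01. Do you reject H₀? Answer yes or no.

reject H₀: yes

Row totals [77, 38, 80], col totals [54, 59, 82], n=195
χ² = (20−21.32)²/21.32 + (30−23.30)²/23.30 + (27−32.38)²/32.38 + (6−10.52)²/10.52 + (5−11.50)²/11.50 + (27−15.98)²/15.98 + (28−22.15)²/22.15 + (24−24.21)²/24.21 + (28−33.64)²/33.64 = 18.6109
df = 4
p-value (upper-tail) = 0.00094
At α=0.01: p < α → reject H₀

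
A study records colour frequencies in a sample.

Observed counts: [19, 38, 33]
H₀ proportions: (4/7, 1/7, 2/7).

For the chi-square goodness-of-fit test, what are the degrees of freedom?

degrees of freedom = 2

df = k − 1 = 3 − 1 = 2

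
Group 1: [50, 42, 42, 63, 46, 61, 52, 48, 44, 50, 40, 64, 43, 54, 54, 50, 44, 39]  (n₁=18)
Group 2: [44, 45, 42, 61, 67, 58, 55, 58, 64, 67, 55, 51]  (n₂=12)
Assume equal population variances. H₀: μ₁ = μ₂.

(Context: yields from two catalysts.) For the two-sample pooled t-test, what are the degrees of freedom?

df = n₁ + n₂ − 2 = 18 + 12 − 2 = 28

degrees of freedom = 28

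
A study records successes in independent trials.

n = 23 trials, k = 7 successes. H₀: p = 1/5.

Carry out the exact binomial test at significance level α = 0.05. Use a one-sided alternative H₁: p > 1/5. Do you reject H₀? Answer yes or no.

Exact binomial: n=23, k=7, p₀=1/5=0.2000
P(X≥7) from Σ C(n,i)·p₀^i·(1−p₀)^(n−i)
p-value (one-sided, H₁ greater) = 0.15983
At α=0.05: p ≥ α → fail to reject H₀

reject H₀: no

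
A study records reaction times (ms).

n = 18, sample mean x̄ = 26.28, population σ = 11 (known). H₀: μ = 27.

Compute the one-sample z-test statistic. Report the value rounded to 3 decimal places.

SE = σ/√n = 11/√18 = 2.5927
z = (x̄−μ₀)/SE = (26.28−27)/2.5927 = -0.2777

test statistic = -0.278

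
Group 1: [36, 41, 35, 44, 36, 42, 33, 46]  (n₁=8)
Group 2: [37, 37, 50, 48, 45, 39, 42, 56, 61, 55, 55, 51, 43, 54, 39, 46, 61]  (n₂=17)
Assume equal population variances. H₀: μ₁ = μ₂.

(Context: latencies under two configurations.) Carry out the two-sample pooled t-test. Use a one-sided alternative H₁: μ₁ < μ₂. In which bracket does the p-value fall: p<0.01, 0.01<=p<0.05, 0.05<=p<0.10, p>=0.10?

x̄₁=39.125, s₁=4.734, n₁=8
x̄₂=48.176, s₂=8.010, n₂=17
s_p² = [7·4.734² + 16·8.010²]/23 = 51.4498
SE = √(s_p²·(1/8+1/17)) = 3.0753
t = (39.125−48.176)/3.0753 = -2.9432
df = 23
p-value (one-sided, H₁ less) = 0.00365
→ bracket: p<0.01

p-value bracket: p<0.01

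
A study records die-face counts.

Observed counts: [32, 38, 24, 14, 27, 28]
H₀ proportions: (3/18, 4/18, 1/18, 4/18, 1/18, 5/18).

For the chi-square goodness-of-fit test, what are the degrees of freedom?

degrees of freedom = 5

df = k − 1 = 6 − 1 = 5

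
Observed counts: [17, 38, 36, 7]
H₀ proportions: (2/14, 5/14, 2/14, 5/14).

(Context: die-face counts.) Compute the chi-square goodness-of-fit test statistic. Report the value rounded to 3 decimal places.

test statistic = 57.871

n = 98; E_i = n·p_i = [14.00, 35.00, 14.00, 35.00]
χ² = (17−14.00)²/14.00 + (38−35.00)²/35.00 + (36−14.00)²/14.00 + (7−35.00)²/35.00 = 57.8714
df = 3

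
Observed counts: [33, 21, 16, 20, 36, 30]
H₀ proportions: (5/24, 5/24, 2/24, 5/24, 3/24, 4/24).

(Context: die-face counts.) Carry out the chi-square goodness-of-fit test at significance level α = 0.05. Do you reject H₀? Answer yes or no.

reject H₀: yes

n = 156; E_i = n·p_i = [32.50, 32.50, 13.00, 32.50, 19.50, 26.00]
χ² = (33−32.50)²/32.50 + (21−32.50)²/32.50 + (16−13.00)²/13.00 + (20−32.50)²/32.50 + (36−19.50)²/19.50 + (30−26.00)²/26.00 = 24.1538
df = 5
p-value (upper-tail) = 0.00020
At α=0.05: p < α → reject H₀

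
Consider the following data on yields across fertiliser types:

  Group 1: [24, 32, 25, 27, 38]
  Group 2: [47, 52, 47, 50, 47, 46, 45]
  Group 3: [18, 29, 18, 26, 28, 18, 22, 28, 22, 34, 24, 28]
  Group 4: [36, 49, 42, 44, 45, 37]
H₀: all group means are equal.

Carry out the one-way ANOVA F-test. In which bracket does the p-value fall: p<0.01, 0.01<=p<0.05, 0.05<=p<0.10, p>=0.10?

p-value bracket: p<0.01

Group means [29.20, 47.71, 24.58, 42.17], grand mean 34.267
SSB = Σnᵢ(x̄ᵢ−x̄)² = 2893.888; SSW = ΣΣ(x−x̄ᵢ)² = 581.979
MSB = 2893.888/3 = 964.6294; MSW = 581.979/26 = 22.3838
F = MSB/MSW = 43.0950
df = (3, 26)
p-value (upper-tail) = 0.00000
→ bracket: p<0.01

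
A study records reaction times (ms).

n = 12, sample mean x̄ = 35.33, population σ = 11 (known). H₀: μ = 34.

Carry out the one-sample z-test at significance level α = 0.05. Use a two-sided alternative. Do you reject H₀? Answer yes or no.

SE = σ/√n = 11/√12 = 3.1754
z = (x̄−μ₀)/SE = (35.33−34)/3.1754 = 0.4188
p-value (two-sided) = 0.67533
At α=0.05: p ≥ α → fail to reject H₀

reject H₀: no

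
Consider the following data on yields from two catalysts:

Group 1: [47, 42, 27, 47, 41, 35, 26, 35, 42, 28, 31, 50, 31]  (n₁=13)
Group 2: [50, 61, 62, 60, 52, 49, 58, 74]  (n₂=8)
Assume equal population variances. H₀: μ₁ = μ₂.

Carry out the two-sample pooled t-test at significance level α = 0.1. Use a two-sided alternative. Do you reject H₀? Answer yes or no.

x̄₁=37.077, s₁=8.251, n₁=13
x̄₂=58.250, s₂=8.155, n₂=8
s_p² = [12·8.251² + 7·8.155²]/19 = 67.4960
SE = √(s_p²·(1/13+1/8)) = 3.6917
t = (37.077−58.250)/3.6917 = -5.7352
df = 19
p-value (two-sided) = 0.00002
At α=0.1: p < α → reject H₀

reject H₀: yes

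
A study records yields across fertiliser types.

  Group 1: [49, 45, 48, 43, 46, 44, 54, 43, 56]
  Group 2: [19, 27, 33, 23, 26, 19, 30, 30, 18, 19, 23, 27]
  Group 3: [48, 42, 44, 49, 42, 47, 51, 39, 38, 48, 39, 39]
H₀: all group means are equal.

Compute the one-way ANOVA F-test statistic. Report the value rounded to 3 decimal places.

test statistic = 73.527

Group means [47.56, 24.50, 43.83], grand mean 37.818
SSB = Σnᵢ(x̄ᵢ−x̄)² = 3416.020; SSW = ΣΣ(x−x̄ᵢ)² = 696.889
MSB = 3416.020/2 = 1708.0101; MSW = 696.889/30 = 23.2296
F = MSB/MSW = 73.5272
df = (2, 30)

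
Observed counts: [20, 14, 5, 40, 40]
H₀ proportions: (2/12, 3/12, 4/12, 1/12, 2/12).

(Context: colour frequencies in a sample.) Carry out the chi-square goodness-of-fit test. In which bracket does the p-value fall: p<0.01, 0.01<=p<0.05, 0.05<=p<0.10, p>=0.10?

n = 119; E_i = n·p_i = [19.83, 29.75, 39.67, 9.92, 19.83]
χ² = (20−19.83)²/19.83 + (14−29.75)²/29.75 + (5−39.67)²/39.67 + (40−9.92)²/9.92 + (40−19.83)²/19.83 = 150.4034
df = 4
p-value (upper-tail) = 0.00000
→ bracket: p<0.01

p-value bracket: p<0.01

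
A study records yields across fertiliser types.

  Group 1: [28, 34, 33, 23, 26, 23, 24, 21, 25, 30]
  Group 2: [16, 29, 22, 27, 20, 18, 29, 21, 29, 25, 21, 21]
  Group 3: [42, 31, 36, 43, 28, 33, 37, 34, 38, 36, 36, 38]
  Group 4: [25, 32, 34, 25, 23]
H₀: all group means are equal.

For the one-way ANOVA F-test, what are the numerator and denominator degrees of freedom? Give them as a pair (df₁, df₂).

k = 4 groups, N = 39 total
df = (k−1, N−k) = (4−1, 39−4) = (3, 35)

degrees of freedom = [3, 35]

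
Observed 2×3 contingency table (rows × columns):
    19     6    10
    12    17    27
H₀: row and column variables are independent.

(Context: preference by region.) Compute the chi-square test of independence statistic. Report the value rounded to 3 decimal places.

Row totals [35, 56], col totals [31, 23, 37], n=91
χ² = (19−11.92)²/11.92 + (6−8.85)²/8.85 + (10−14.23)²/14.23 + (12−19.08)²/19.08 + (17−14.15)²/14.15 + (27−22.77)²/22.77 = 10.3578
df = 2

test statistic = 10.358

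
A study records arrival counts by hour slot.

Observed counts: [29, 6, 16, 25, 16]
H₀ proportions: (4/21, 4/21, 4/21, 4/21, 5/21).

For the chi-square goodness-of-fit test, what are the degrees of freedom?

degrees of freedom = 4

df = k − 1 = 5 − 1 = 4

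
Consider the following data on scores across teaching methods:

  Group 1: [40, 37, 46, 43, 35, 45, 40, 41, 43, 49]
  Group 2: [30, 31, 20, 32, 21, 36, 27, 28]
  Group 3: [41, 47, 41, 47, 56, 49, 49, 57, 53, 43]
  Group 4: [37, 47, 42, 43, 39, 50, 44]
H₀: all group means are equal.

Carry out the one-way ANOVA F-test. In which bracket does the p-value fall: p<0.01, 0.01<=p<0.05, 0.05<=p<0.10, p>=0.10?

Group means [41.90, 28.12, 48.30, 43.14], grand mean 40.829
SSB = Σnᵢ(x̄ᵢ−x̄)² = 1898.239; SSW = ΣΣ(x−x̄ᵢ)² = 780.732
MSB = 1898.239/3 = 632.7464; MSW = 780.732/31 = 25.1849
F = MSB/MSW = 25.1240
df = (3, 31)
p-value (upper-tail) = 0.00000
→ bracket: p<0.01

p-value bracket: p<0.01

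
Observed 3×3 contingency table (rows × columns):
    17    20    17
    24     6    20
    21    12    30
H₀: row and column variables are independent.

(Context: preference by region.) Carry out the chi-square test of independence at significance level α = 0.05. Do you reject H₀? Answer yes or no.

reject H₀: yes

Row totals [54, 50, 63], col totals [62, 38, 67], n=167
χ² = (17−20.05)²/20.05 + (20−12.29)²/12.29 + (17−21.66)²/21.66 + (24−18.56)²/18.56 + (6−11.38)²/11.38 + (20−20.06)²/20.06 + (21−23.39)²/23.39 + (12−14.34)²/14.34 + (30−25.28)²/25.28 = 11.9506
df = 4
p-value (upper-tail) = 0.01772
At α=0.05: p < α → reject H₀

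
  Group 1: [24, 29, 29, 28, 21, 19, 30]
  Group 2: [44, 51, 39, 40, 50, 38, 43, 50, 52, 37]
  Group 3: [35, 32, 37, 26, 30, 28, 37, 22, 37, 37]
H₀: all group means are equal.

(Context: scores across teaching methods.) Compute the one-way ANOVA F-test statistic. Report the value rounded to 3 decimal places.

Group means [25.71, 44.40, 32.10], grand mean 35.000
SSB = Σnᵢ(x̄ᵢ−x̄)² = 1571.271; SSW = ΣΣ(x−x̄ᵢ)² = 690.729
MSB = 1571.271/2 = 785.6357; MSW = 690.729/24 = 28.7804
F = MSB/MSW = 27.2976
df = (2, 24)

test statistic = 27.298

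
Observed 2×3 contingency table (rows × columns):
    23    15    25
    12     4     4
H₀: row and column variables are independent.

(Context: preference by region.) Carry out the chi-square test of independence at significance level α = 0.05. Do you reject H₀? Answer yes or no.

reject H₀: no

Row totals [63, 20], col totals [35, 19, 29], n=83
χ² = (23−26.57)²/26.57 + (15−14.42)²/14.42 + (25−22.01)²/22.01 + (12−8.43)²/8.43 + (4−4.58)²/4.58 + (4−6.99)²/6.99 = 3.7662
df = 2
p-value (upper-tail) = 0.15212
At α=0.05: p ≥ α → fail to reject H₀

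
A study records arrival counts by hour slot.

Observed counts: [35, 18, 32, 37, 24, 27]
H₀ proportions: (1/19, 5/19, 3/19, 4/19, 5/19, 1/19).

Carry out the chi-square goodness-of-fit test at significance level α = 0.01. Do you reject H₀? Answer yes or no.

n = 173; E_i = n·p_i = [9.11, 45.53, 27.32, 36.42, 45.53, 9.11]
χ² = (35−9.11)²/9.11 + (18−45.53)²/45.53 + (32−27.32)²/27.32 + (37−36.42)²/36.42 + (24−45.53)²/45.53 + (27−9.11)²/9.11 = 136.4456
df = 5
p-value (upper-tail) = 0.00000
At α=0.01: p < α → reject H₀

reject H₀: yes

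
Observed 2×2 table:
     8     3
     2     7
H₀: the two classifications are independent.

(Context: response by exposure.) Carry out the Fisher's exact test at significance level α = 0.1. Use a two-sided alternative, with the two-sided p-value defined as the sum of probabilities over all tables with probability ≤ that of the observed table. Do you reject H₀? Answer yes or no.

Margins: r₁=11, r₂=9, c₁=10, c₂=10, n=20
p_obs = C(11,8)·C(9,2)/C(20,10); sum pmf over tables with pmf ≤ p_obs
p-value (two-sided) = 0.06978
At α=0.1: p < α → reject H₀

reject H₀: yes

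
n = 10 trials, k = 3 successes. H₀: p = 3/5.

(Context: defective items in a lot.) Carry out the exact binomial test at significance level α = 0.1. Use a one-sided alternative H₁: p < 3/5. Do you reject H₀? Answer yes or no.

reject H₀: yes

Exact binomial: n=10, k=3, p₀=3/5=0.6000
P(X≤3) from Σ C(n,i)·p₀^i·(1−p₀)^(n−i)
p-value (one-sided, H₁ less) = 0.05476
At α=0.1: p < α → reject H₀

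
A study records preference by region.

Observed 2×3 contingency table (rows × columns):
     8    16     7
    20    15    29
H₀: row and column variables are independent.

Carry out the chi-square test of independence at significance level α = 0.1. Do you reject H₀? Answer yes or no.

Row totals [31, 64], col totals [28, 31, 36], n=95
χ² = (8−9.14)²/9.14 + (16−10.12)²/10.12 + (7−11.75)²/11.75 + (20−18.86)²/18.86 + (15−20.88)²/20.88 + (29−24.25)²/24.25 = 8.1384
df = 2
p-value (upper-tail) = 0.01709
At α=0.1: p < α → reject H₀

reject H₀: yes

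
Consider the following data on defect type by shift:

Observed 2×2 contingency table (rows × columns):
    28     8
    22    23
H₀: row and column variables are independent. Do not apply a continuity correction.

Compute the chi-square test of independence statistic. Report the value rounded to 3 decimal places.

test statistic = 7.065

Row totals [36, 45], col totals [50, 31], n=81
χ² = (28−22.22)²/22.22 + (8−13.78)²/13.78 + (22−27.78)²/27.78 + (23−17.22)²/17.22 = 7.0653
df = 1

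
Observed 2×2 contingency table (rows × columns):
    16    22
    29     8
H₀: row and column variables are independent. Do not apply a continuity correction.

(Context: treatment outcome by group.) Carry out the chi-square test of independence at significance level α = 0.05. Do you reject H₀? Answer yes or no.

reject H₀: yes

Row totals [38, 37], col totals [45, 30], n=75
χ² = (16−22.80)²/22.80 + (22−15.20)²/15.20 + (29−22.20)²/22.20 + (8−14.80)²/14.80 = 10.2774
df = 1
p-value (upper-tail) = 0.00135
At α=0.05: p < α → reject H₀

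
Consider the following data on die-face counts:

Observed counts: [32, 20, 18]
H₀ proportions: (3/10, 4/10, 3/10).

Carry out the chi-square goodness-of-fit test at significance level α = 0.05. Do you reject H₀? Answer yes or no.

reject H₀: yes

n = 70; E_i = n·p_i = [21.00, 28.00, 21.00]
χ² = (32−21.00)²/21.00 + (20−28.00)²/28.00 + (18−21.00)²/21.00 = 8.4762
df = 2
p-value (upper-tail) = 0.01444
At α=0.05: p < α → reject H₀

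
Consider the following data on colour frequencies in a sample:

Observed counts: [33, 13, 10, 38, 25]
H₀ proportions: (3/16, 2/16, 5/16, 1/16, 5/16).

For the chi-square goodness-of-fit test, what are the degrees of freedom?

df = k − 1 = 5 − 1 = 4

degrees of freedom = 4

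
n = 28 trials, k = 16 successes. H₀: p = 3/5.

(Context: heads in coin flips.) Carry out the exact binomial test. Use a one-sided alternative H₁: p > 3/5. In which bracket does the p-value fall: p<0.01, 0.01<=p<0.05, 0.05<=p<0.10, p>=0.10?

Exact binomial: n=28, k=16, p₀=3/5=0.6000
P(X≥16) from Σ C(n,i)·p₀^i·(1−p₀)^(n−i)
p-value (one-sided, H₁ greater) = 0.69501
→ bracket: p>=0.10

p-value bracket: p>=0.10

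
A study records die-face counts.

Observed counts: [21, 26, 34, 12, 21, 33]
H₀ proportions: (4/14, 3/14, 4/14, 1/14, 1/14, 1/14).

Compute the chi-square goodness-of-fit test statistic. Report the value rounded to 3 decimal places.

test statistic = 71.913

n = 147; E_i = n·p_i = [42.00, 31.50, 42.00, 10.50, 10.50, 10.50]
χ² = (21−42.00)²/42.00 + (26−31.50)²/31.50 + (34−42.00)²/42.00 + (12−10.50)²/10.50 + (21−10.50)²/10.50 + (33−10.50)²/10.50 = 71.9127
df = 5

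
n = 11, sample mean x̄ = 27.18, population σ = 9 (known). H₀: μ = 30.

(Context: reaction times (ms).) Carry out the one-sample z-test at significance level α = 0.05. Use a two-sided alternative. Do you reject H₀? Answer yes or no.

SE = σ/√n = 9/√11 = 2.7136
z = (x̄−μ₀)/SE = (27.18−30)/2.7136 = -1.0392
p-value (two-sided) = 0.29871
At α=0.05: p ≥ α → fail to reject H₀

reject H₀: no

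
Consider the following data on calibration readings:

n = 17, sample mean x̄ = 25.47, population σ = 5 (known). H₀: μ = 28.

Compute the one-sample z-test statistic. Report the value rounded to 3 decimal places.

test statistic = -2.086

SE = σ/√n = 5/√17 = 1.2127
z = (x̄−μ₀)/SE = (25.47−28)/1.2127 = -2.0863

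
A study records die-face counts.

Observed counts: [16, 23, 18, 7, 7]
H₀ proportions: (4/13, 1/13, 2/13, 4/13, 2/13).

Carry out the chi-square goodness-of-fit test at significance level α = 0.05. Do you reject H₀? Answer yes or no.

n = 71; E_i = n·p_i = [21.85, 5.46, 10.92, 21.85, 10.92]
χ² = (16−21.85)²/21.85 + (23−5.46)²/5.46 + (18−10.92)²/10.92 + (7−21.85)²/21.85 + (7−10.92)²/10.92 = 73.9683
df = 4
p-value (upper-tail) = 0.00000
At α=0.05: p < α → reject H₀

reject H₀: yes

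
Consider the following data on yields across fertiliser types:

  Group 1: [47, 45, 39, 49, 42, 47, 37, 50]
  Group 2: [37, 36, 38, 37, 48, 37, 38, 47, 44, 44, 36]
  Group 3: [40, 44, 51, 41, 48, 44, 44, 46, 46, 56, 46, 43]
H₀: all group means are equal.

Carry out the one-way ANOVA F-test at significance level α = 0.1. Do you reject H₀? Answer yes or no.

Group means [44.50, 40.18, 45.75], grand mean 43.452
SSB = Σnᵢ(x̄ᵢ−x̄)² = 189.791; SSW = ΣΣ(x−x̄ᵢ)² = 577.886
MSB = 189.791/2 = 94.8955; MSW = 577.886/28 = 20.6388
F = MSB/MSW = 4.5979
df = (2, 28)
p-value (upper-tail) = 0.01876
At α=0.1: p < α → reject H₀

reject H₀: yes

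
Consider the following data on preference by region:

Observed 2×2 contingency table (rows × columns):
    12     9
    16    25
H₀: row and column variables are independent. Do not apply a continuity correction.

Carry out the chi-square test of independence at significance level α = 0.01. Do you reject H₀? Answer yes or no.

reject H₀: no

Row totals [21, 41], col totals [28, 34], n=62
χ² = (12−9.48)²/9.48 + (9−11.52)²/11.52 + (16−18.52)²/18.52 + (25−22.48)²/22.48 = 1.8408
df = 1
p-value (upper-tail) = 0.17486
At α=0.01: p ≥ α → fail to reject H₀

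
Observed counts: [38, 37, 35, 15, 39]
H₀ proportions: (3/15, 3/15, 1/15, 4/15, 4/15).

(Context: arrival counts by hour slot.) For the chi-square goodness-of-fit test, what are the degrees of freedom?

df = k − 1 = 5 − 1 = 4

degrees of freedom = 4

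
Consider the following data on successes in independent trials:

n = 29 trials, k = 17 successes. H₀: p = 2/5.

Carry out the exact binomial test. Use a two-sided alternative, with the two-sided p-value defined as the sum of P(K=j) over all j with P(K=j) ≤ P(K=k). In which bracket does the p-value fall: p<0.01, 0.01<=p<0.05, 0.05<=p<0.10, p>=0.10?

p-value bracket: 0.05<=p<0.10

Exact binomial: n=29, k=17, p₀=2/5=0.4000
P(X=j) = C(n,j)·p₀^j·(1−p₀)^(n−j); p = Σ P(X=j) over j with P(X=j) ≤ P(X=17)
p-value (two-sided) = 0.05621
→ bracket: 0.05<=p<0.10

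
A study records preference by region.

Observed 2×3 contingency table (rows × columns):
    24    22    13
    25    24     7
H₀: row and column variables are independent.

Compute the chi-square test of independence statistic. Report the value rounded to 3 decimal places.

test statistic = 1.830

Row totals [59, 56], col totals [49, 46, 20], n=115
χ² = (24−25.14)²/25.14 + (22−23.60)²/23.60 + (13−10.26)²/10.26 + (25−23.86)²/23.86 + (24−22.40)²/22.40 + (7−9.74)²/9.74 = 1.8303
df = 2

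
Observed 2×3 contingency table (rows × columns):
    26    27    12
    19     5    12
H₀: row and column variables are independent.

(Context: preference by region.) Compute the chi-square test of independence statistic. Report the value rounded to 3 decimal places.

Row totals [65, 36], col totals [45, 32, 24], n=101
χ² = (26−28.96)²/28.96 + (27−20.59)²/20.59 + (12−15.45)²/15.45 + (19−16.04)²/16.04 + (5−11.41)²/11.41 + (12−8.55)²/8.55 = 8.5958
df = 2

test statistic = 8.596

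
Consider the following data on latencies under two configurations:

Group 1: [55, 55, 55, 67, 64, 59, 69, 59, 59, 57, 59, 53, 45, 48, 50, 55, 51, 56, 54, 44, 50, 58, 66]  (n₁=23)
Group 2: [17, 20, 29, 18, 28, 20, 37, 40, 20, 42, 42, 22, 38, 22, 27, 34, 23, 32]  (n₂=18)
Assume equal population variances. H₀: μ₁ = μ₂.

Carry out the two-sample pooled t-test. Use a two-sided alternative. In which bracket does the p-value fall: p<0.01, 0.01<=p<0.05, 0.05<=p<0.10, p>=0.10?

x̄₁=56.000, s₁=6.530, n₁=23
x̄₂=28.389, s₂=8.671, n₂=18
s_p² = [22·6.530² + 17·8.671²]/39 = 56.8276
SE = √(s_p²·(1/23+1/18)) = 2.3723
t = (56.000−28.389)/2.3723 = 11.6389
df = 39
p-value (two-sided) = 0.00000
→ bracket: p<0.01

p-value bracket: p<0.01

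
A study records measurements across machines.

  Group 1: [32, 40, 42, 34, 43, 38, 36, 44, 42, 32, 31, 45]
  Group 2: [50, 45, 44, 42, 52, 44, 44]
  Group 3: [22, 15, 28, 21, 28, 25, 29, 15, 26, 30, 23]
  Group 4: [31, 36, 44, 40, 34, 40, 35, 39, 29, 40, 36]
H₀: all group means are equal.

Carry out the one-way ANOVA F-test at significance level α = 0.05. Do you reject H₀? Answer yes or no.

reject H₀: yes

Group means [38.25, 45.86, 23.82, 36.73], grand mean 35.268
SSB = Σnᵢ(x̄ᵢ−x̄)² = 2357.123; SSW = ΣΣ(x−x̄ᵢ)² = 834.925
MSB = 2357.123/3 = 785.7078; MSW = 834.925/37 = 22.5655
F = MSB/MSW = 34.8189
df = (3, 37)
p-value (upper-tail) = 0.00000
At α=0.05: p < α → reject H₀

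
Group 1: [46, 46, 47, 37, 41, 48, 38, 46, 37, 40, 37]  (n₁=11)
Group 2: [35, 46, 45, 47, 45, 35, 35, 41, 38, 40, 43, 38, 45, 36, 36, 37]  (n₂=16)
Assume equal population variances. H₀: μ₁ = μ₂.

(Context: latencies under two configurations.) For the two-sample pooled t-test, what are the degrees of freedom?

degrees of freedom = 25

df = n₁ + n₂ − 2 = 11 + 16 − 2 = 25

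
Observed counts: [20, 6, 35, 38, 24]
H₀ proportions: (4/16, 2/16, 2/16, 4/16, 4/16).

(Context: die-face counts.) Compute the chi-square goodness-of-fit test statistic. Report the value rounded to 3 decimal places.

test statistic = 37.715

n = 123; E_i = n·p_i = [30.75, 15.38, 15.38, 30.75, 30.75]
χ² = (20−30.75)²/30.75 + (6−15.38)²/15.38 + (35−15.38)²/15.38 + (38−30.75)²/30.75 + (24−30.75)²/30.75 = 37.7154
df = 4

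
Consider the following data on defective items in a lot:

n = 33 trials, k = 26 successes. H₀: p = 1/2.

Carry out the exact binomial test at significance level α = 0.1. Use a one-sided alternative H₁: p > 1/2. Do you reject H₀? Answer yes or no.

Exact binomial: n=33, k=26, p₀=1/2=0.5000
P(X≥26) from Σ C(n,i)·p₀^i·(1−p₀)^(n−i)
p-value (one-sided, H₁ greater) = 0.00066
At α=0.1: p < α → reject H₀

reject H₀: yes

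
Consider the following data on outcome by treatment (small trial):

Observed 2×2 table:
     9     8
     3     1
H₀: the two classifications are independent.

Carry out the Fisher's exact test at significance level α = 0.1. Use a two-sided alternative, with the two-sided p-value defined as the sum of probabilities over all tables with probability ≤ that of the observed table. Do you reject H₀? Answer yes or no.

reject H₀: no

Margins: r₁=17, r₂=4, c₁=12, c₂=9, n=21
p_obs = C(17,9)·C(4,3)/C(21,12); sum pmf over tables with pmf ≤ p_obs
p-value (two-sided) = 0.60301
At α=0.1: p ≥ α → fail to reject H₀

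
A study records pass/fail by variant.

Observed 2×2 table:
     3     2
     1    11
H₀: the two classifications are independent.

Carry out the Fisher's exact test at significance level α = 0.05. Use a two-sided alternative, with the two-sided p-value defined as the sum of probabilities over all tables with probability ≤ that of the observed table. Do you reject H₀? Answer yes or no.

reject H₀: no

Margins: r₁=5, r₂=12, c₁=4, c₂=13, n=17
p_obs = C(5,3)·C(12,1)/C(17,4); sum pmf over tables with pmf ≤ p_obs
p-value (two-sided) = 0.05252
At α=0.05: p ≥ α → fail to reject H₀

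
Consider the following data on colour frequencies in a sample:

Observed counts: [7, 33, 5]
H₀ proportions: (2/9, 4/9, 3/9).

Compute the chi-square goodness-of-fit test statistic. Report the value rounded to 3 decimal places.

test statistic = 16.017

n = 45; E_i = n·p_i = [10.00, 20.00, 15.00]
χ² = (7−10.00)²/10.00 + (33−20.00)²/20.00 + (5−15.00)²/15.00 = 16.0167
df = 2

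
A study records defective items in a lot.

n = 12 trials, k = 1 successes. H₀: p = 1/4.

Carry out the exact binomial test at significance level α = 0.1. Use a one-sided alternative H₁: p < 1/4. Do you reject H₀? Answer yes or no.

reject H₀: no

Exact binomial: n=12, k=1, p₀=1/4=0.2500
P(X≤1) from Σ C(n,i)·p₀^i·(1−p₀)^(n−i)
p-value (one-sided, H₁ less) = 0.15838
At α=0.1: p ≥ α → fail to reject H₀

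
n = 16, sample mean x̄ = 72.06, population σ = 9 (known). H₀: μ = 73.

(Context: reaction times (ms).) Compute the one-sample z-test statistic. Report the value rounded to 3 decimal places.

SE = σ/√n = 9/√16 = 2.2500
z = (x̄−μ₀)/SE = (72.06−73)/2.2500 = -0.4178

test statistic = -0.418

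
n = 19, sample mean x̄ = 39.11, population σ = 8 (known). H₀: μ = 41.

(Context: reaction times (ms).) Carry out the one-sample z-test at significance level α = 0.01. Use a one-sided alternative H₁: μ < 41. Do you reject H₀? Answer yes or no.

reject H₀: no

SE = σ/√n = 8/√19 = 1.8353
z = (x̄−μ₀)/SE = (39.11−41)/1.8353 = -1.0298
p-value (one-sided, H₁ less) = 0.15155
At α=0.01: p ≥ α → fail to reject H₀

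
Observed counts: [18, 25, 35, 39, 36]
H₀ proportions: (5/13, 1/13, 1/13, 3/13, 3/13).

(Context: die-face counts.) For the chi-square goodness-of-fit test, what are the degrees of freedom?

degrees of freedom = 4

df = k − 1 = 5 − 1 = 4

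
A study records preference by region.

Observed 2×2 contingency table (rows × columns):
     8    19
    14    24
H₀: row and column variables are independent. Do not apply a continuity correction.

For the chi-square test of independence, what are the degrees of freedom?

df = (r−1)(c−1) = (2−1)·(2−1) = 1

degrees of freedom = 1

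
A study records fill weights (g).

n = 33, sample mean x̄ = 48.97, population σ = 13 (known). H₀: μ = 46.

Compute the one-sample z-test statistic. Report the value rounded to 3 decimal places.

test statistic = 1.312

SE = σ/√n = 13/√33 = 2.2630
z = (x̄−μ₀)/SE = (48.97−46)/2.2630 = 1.3124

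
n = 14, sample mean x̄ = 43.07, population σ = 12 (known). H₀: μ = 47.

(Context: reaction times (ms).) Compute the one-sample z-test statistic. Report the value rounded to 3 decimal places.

SE = σ/√n = 12/√14 = 3.2071
z = (x̄−μ₀)/SE = (43.07−47)/3.2071 = -1.2254

test statistic = -1.225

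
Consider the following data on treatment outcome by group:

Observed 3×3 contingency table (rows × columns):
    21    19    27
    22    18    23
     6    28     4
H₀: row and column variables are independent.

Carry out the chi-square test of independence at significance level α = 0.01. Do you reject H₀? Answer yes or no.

Row totals [67, 63, 38], col totals [49, 65, 54], n=168
χ² = (21−19.54)²/19.54 + (19−25.92)²/25.92 + (27−21.54)²/21.54 + (22−18.38)²/18.38 + (18−24.38)²/24.38 + (23−20.25)²/20.25 + (6−11.08)²/11.08 + (28−14.70)²/14.70 + (4−12.21)²/12.21 = 25.9826
df = 4
p-value (upper-tail) = 0.00003
At α=0.01: p < α → reject H₀

reject H₀: yes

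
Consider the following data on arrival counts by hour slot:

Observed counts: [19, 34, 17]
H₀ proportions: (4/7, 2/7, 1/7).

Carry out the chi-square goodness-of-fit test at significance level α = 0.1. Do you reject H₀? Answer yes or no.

n = 70; E_i = n·p_i = [40.00, 20.00, 10.00]
χ² = (19−40.00)²/40.00 + (34−20.00)²/20.00 + (17−10.00)²/10.00 = 25.7250
df = 2
p-value (upper-tail) = 0.00000
At α=0.1: p < α → reject H₀

reject H₀: yes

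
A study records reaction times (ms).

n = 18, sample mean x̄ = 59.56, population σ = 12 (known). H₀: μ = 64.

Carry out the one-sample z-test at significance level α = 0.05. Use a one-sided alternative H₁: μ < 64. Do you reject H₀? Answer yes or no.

SE = σ/√n = 12/√18 = 2.8284
z = (x̄−μ₀)/SE = (59.56−64)/2.8284 = -1.5698
p-value (one-sided, H₁ less) = 0.05823
At α=0.05: p ≥ α → fail to reject H₀

reject H₀: no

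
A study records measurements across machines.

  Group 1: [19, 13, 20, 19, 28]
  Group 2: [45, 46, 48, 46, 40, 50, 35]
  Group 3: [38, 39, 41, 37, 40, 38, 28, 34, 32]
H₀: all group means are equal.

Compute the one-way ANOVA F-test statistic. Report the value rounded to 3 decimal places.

test statistic = 38.560

Group means [19.80, 44.29, 36.33], grand mean 35.048
SSB = Σnᵢ(x̄ᵢ−x̄)² = 1774.724; SSW = ΣΣ(x−x̄ᵢ)² = 414.229
MSB = 1774.724/2 = 887.3619; MSW = 414.229/18 = 23.0127
F = MSB/MSW = 38.5597
df = (2, 18)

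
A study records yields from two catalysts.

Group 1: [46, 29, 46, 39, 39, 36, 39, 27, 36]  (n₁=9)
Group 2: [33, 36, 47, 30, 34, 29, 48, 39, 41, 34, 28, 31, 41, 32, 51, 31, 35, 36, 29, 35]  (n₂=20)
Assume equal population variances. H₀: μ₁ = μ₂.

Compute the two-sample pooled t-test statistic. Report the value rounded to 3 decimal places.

test statistic = 0.547

x̄₁=37.444, s₁=6.502, n₁=9
x̄₂=36.000, s₂=6.617, n₂=20
s_p² = [8·6.502² + 19·6.617²]/27 = 43.3416
SE = √(s_p²·(1/9+1/20)) = 2.6425
t = (37.444−36.000)/2.6425 = 0.5466
df = 27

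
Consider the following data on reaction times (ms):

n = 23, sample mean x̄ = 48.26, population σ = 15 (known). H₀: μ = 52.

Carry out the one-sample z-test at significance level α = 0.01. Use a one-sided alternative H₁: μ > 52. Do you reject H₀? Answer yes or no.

reject H₀: no

SE = σ/√n = 15/√23 = 3.1277
z = (x̄−μ₀)/SE = (48.26−52)/3.1277 = -1.1958
p-value (one-sided, H₁ greater) = 0.88411
At α=0.01: p ≥ α → fail to reject H₀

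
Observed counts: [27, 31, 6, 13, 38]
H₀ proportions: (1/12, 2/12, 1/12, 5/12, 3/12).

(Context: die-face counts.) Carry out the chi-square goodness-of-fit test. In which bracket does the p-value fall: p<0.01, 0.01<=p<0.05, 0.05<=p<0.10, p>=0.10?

n = 115; E_i = n·p_i = [9.58, 19.17, 9.58, 47.92, 28.75]
χ² = (27−9.58)²/9.58 + (31−19.17)²/19.17 + (6−9.58)²/9.58 + (13−47.92)²/47.92 + (38−28.75)²/28.75 = 68.7183
df = 4
p-value (upper-tail) = 0.00000
→ bracket: p<0.01

p-value bracket: p<0.01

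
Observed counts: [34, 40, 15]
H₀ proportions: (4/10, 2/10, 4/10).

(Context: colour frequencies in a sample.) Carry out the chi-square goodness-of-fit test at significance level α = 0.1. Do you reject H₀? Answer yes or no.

n = 89; E_i = n·p_i = [35.60, 17.80, 35.60]
χ² = (34−35.60)²/35.60 + (40−17.80)²/17.80 + (15−35.60)²/35.60 = 39.6798
df = 2
p-value (upper-tail) = 0.00000
At α=0.1: p < α → reject H₀

reject H₀: yes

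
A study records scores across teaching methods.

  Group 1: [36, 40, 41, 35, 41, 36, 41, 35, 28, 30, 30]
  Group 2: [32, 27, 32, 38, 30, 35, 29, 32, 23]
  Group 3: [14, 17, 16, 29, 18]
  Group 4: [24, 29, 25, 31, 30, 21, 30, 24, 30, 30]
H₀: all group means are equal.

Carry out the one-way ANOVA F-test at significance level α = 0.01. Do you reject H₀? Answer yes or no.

Group means [35.73, 30.89, 18.80, 27.40], grand mean 29.686
SSB = Σnᵢ(x̄ᵢ−x̄)² = 1059.272; SSW = ΣΣ(x−x̄ᵢ)² = 632.271
MSB = 1059.272/3 = 353.0907; MSW = 632.271/31 = 20.3958
F = MSB/MSW = 17.3119
df = (3, 31)
p-value (upper-tail) = 0.00000
At α=0.01: p < α → reject H₀

reject H₀: yes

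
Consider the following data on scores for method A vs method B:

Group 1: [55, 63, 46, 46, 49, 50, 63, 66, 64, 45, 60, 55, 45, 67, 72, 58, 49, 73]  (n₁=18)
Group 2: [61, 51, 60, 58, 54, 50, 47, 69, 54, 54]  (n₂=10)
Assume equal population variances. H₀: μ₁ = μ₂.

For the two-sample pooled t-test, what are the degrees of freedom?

df = n₁ + n₂ − 2 = 18 + 10 − 2 = 26

degrees of freedom = 26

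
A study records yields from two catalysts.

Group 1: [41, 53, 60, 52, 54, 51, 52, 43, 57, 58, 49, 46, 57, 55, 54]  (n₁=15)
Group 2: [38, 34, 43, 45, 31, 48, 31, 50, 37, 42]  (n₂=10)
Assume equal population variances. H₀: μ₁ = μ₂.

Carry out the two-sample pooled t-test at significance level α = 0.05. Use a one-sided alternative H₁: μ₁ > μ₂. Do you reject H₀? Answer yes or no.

x̄₁=52.133, s₁=5.449, n₁=15
x̄₂=39.900, s₂=6.773, n₂=10
s_p² = [14·5.449² + 9·6.773²]/23 = 36.0275
SE = √(s_p²·(1/15+1/10)) = 2.4504
t = (52.133−39.900)/2.4504 = 4.9923
df = 23
p-value (one-sided, H₁ greater) = 0.00002
At α=0.05: p < α → reject H₀

reject H₀: yes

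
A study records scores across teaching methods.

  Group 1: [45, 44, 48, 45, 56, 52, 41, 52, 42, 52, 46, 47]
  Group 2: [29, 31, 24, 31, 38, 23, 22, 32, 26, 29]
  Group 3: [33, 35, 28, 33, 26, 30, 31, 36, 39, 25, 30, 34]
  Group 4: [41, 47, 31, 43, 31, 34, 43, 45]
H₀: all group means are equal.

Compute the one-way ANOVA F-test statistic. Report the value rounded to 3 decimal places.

test statistic = 33.332

Group means [47.50, 28.50, 31.67, 39.38], grand mean 36.905
SSB = Σnᵢ(x̄ᵢ−x̄)² = 2431.577; SSW = ΣΣ(x−x̄ᵢ)² = 924.042
MSB = 2431.577/3 = 810.5258; MSW = 924.042/38 = 24.3169
F = MSB/MSW = 33.3318
df = (3, 38)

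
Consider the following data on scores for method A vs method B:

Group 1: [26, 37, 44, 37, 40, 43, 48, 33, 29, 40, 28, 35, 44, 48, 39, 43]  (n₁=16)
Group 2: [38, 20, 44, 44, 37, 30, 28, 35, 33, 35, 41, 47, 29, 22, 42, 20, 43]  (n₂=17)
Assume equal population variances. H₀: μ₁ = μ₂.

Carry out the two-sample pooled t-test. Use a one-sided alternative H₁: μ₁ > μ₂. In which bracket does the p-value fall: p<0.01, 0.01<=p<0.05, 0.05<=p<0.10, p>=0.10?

x̄₁=38.375, s₁=6.781, n₁=16
x̄₂=34.588, s₂=8.653, n₂=17
s_p² = [15·6.781² + 16·8.653²]/31 = 60.8990
SE = √(s_p²·(1/16+1/17)) = 2.7182
t = (38.375−34.588)/2.7182 = 1.3931
df = 31
p-value (one-sided, H₁ greater) = 0.08675
→ bracket: 0.05<=p<0.10

p-value bracket: 0.05<=p<0.10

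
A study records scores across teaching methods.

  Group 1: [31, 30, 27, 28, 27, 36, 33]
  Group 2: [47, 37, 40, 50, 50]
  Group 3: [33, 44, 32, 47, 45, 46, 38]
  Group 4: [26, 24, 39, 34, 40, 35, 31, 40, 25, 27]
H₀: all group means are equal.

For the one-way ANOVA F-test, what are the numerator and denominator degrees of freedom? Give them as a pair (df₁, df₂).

degrees of freedom = [3, 25]

k = 4 groups, N = 29 total
df = (k−1, N−k) = (4−1, 29−4) = (3, 25)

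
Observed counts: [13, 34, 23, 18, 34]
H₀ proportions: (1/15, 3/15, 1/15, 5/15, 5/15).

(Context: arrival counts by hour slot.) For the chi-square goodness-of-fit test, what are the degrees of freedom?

degrees of freedom = 4

df = k − 1 = 5 − 1 = 4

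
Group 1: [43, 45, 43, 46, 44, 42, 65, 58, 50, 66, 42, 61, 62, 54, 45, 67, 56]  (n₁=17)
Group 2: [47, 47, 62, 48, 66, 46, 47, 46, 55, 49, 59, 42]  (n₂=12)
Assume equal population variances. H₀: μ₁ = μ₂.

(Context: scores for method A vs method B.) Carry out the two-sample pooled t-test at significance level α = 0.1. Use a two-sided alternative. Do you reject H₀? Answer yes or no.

x̄₁=52.294, s₁=9.319, n₁=17
x̄₂=51.167, s₂=7.493, n₂=12
s_p² = [16·9.319² + 11·7.493²]/27 = 74.3406
SE = √(s_p²·(1/17+1/12)) = 3.2509
t = (52.294−51.167)/3.2509 = 0.3468
df = 27
p-value (two-sided) = 0.73142
At α=0.1: p ≥ α → fail to reject H₀

reject H₀: no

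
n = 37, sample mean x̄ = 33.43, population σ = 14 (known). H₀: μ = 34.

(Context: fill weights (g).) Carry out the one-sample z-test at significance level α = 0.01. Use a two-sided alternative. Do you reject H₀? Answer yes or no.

reject H₀: no

SE = σ/√n = 14/√37 = 2.3016
z = (x̄−μ₀)/SE = (33.43−34)/2.3016 = -0.2477
p-value (two-sided) = 0.80440
At α=0.01: p ≥ α → fail to reject H₀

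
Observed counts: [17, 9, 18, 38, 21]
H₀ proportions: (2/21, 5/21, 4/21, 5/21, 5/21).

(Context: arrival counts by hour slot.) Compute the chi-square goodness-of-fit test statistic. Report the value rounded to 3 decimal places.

test statistic = 23.143

n = 103; E_i = n·p_i = [9.81, 24.52, 19.62, 24.52, 24.52]
χ² = (17−9.81)²/9.81 + (9−24.52)²/24.52 + (18−19.62)²/19.62 + (38−24.52)²/24.52 + (21−24.52)²/24.52 = 23.1427
df = 4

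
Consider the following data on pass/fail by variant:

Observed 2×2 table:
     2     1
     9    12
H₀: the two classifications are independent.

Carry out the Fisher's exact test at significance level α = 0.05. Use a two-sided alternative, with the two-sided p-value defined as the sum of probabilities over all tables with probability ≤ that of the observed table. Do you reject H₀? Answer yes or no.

Margins: r₁=3, r₂=21, c₁=11, c₂=13, n=24
p_obs = C(3,2)·C(21,9)/C(24,11); sum pmf over tables with pmf ≤ p_obs
p-value (two-sided) = 0.57609
At α=0.05: p ≥ α → fail to reject H₀

reject H₀: no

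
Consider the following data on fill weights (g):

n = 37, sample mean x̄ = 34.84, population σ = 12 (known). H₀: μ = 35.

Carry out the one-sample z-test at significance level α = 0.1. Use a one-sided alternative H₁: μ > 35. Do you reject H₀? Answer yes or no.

SE = σ/√n = 12/√37 = 1.9728
z = (x̄−μ₀)/SE = (34.84−35)/1.9728 = -0.0811
p-value (one-sided, H₁ greater) = 0.53232
At α=0.1: p ≥ α → fail to reject H₀

reject H₀: no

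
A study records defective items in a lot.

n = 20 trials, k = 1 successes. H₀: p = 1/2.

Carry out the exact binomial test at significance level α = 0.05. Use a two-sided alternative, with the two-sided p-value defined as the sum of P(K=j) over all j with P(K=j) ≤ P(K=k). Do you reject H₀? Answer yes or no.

reject H₀: yes

Exact binomial: n=20, k=1, p₀=1/2=0.5000
P(X=j) = C(n,j)·p₀^j·(1−p₀)^(n−j); p = Σ P(X=j) over j with P(X=j) ≤ P(X=1)
p-value (two-sided) = 0.00004
At α=0.05: p < α → reject H₀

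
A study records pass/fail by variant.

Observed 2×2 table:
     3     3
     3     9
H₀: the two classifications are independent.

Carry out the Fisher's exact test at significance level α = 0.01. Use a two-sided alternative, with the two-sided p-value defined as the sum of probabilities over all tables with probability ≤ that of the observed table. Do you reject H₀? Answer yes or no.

Margins: r₁=6, r₂=12, c₁=6, c₂=12, n=18
p_obs = C(6,3)·C(12,3)/C(18,6); sum pmf over tables with pmf ≤ p_obs
p-value (two-sided) = 0.34405
At α=0.01: p ≥ α → fail to reject H₀

reject H₀: no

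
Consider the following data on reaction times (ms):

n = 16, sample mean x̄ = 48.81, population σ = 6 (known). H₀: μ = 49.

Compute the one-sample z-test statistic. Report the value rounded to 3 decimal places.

test statistic = -0.127

SE = σ/√n = 6/√16 = 1.5000
z = (x̄−μ₀)/SE = (48.81−49)/1.5000 = -0.1267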